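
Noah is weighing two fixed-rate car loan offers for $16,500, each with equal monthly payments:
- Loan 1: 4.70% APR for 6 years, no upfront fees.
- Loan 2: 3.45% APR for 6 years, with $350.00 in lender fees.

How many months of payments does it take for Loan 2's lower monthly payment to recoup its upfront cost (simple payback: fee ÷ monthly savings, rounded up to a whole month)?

38 months

Loan 1: at 4.70% the monthly rate is 0.0039167, so the payment is 16,500 × 0.0039167 / (1 − 1.0039167^−72) = $263.44.
Loan 2: at 3.45% the monthly rate is 0.0028750, so the payment is 16,500 × 0.0028750 / (1 − 1.0028750^−72) = $254.03.
Monthly savings = $263.44 − $254.03 = $9.41.
Break-even = $350.00 / $9.41 = 37.19 → 38 months.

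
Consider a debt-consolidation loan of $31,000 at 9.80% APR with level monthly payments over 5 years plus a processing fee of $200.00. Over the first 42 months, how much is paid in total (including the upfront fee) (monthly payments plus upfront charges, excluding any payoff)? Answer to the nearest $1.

At 9.80% the monthly rate is 0.0081667, so the payment is 31,000 × 0.0081667 / (1 − 1.0081667^−60) = $655.61.
Total outlay = 42 × $655.61 + $200.00 = $27,735.62.

$27,736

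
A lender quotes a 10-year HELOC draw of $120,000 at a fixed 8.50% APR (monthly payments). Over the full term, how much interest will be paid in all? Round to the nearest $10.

At 8.50% the monthly rate is 0.0070833, so the payment is 120,000 × 0.0070833 / (1 − 1.0070833^−120) = $1,487.83.
Total paid = 120 × $1,487.83 = $178,539.60; interest = $178,539.60 − $120,000 = $58,539.60.

$58,540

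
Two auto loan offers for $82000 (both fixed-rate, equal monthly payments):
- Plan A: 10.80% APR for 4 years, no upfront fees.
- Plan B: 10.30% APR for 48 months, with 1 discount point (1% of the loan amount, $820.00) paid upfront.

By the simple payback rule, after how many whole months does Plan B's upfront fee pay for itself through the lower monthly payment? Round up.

42 months

Plan A: at 10.80% the monthly rate is 0.0090000, so the payment is 82,000 × 0.0090000 / (1 − 1.0090000^−48) = $2,111.38.
Plan B: monthly rate = 10.3%/12 = 0.0085833; payment = 82,000 × 0.0085833 / (1 − (1+0.0085833)^−48) = $2,091.57.
Monthly savings = $2,111.38 − $2,091.57 = $19.81.
Break-even = $820.00 / $19.81 = 41.39 → 42 months.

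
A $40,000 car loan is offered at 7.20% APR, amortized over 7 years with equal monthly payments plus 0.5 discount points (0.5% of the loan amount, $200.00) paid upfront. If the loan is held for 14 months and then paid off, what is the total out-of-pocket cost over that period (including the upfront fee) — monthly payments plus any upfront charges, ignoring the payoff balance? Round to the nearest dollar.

At 7.20% the monthly rate is 0.0060000, so the payment is 40,000 × 0.0060000 / (1 − 1.0060000^−84) = $607.63.
Total outlay = 14 × $607.63 + $200.00 = $8,706.82.

$8,707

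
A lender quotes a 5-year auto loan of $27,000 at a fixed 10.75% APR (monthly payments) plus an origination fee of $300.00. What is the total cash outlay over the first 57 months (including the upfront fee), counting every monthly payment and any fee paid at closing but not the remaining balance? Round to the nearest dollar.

$33,570

At 10.75% the monthly rate is 0.0089583, so the payment is 27,000 × 0.0089583 / (1 − 1.0089583^−60) = $583.68.
Total outlay = 57 × $583.68 + $300.00 = $33,569.76.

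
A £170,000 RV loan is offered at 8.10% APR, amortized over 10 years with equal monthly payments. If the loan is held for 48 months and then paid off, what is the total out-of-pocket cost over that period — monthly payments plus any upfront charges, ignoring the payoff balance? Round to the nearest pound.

Monthly rate = 8.1%/12 = 0.0067500; payment = 170,000 × 0.0067500 / (1 − (1+0.0067500)^−120) = £2,071.56.
Total outlay = 48 × £2,071.56 = £99,434.88.

£99,435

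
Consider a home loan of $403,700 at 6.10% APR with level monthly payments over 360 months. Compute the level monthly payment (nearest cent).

At 6.10% the monthly rate is 0.0050833, so the payment is 403,700 × 0.0050833 / (1 − 1.0050833^−360) = $2,446.40.

$2,446.40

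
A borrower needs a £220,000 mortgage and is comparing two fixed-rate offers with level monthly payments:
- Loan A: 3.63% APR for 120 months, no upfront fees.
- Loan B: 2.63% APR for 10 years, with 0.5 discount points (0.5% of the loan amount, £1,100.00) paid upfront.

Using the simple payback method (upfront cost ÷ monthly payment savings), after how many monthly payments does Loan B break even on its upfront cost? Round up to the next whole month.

11 months

Loan A: at 3.63% the monthly rate is 0.0030250, so the payment is 220,000 × 0.0030250 / (1 − 1.0030250^−120) = £2,188.91.
Loan B: at 2.63% the monthly rate is 0.0021917, so the payment is 220,000 × 0.0021917 / (1 − 1.0021917^−120) = £2,086.97.
Monthly savings = £2,188.91 − £2,086.97 = £101.94.
Break-even = £1,100.00 / £101.94 = 10.79 → 11 months.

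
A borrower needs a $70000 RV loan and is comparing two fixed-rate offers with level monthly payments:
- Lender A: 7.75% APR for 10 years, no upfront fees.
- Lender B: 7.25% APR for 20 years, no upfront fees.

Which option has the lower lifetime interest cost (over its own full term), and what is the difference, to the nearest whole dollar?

Lender A: at 7.75% the monthly rate is 0.0064583, so the payment is 70,000 × 0.0064583 / (1 − 1.0064583^−120) = $840.07.
Total interest on Lender A = 120 × $840.07 − $70,000 = $30,808.40.
Lender B: at 7.25% the monthly rate is 0.0060417, so the payment is 70,000 × 0.0060417 / (1 − 1.0060417^−240) = $553.26.
Total interest on Lender B = 240 × $553.26 − $70,000 = $62,782.40.
Lender A is lower by $31,974.00.

Lender A by $31,974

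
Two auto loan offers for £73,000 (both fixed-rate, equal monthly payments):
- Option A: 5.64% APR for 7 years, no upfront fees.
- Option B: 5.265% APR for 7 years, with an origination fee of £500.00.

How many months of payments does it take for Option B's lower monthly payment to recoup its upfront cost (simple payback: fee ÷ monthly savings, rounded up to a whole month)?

Option A: monthly rate = 5.64%/12 = 0.0047000; payment = 73,000 × 0.0047000 / (1 − (1+0.0047000)^−84) = £1,053.87.
Option B: monthly rate = 5.265%/12 = 0.0043875; payment = 73,000 × 0.0043875 / (1 − (1+0.0043875)^−84) = £1,040.89.
Monthly savings = £1,053.87 − £1,040.89 = £12.98.
Break-even = £500.00 / £12.98 = 38.52 → 39 months.

39 months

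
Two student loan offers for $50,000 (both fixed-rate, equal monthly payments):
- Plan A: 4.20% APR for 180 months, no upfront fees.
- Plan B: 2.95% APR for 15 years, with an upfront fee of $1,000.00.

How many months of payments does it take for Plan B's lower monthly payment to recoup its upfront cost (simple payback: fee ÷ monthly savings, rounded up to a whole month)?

33 months

Plan A: at 4.20% the monthly rate is 0.0035000, so the payment is 50,000 × 0.0035000 / (1 − 1.0035000^−180) = $374.88.
Plan B: monthly rate = 2.95%/12 = 0.0024583; payment = 50,000 × 0.0024583 / (1 − (1+0.0024583)^−180) = $344.09.
Monthly savings = $374.88 − $344.09 = $30.79.
Break-even = $1,000.00 / $30.79 = 32.48 → 33 months.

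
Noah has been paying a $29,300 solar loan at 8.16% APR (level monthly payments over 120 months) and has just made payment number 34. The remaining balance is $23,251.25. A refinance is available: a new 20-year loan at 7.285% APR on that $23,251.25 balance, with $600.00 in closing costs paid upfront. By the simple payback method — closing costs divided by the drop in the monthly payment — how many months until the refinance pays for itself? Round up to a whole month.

Current payment = 29,300 × 8.16%/12 / (1 − (1+0.0068000)^−120) = $357.97.
Refinanced payment = 23,251.25 × 0.0060708 / (1 − (1+0.0060708)^−240) = $184.27.
Monthly savings = $357.97 − $184.27 = $173.70.
Break-even = $600.00 / $173.70 = 3.45 → 4 months.

4 months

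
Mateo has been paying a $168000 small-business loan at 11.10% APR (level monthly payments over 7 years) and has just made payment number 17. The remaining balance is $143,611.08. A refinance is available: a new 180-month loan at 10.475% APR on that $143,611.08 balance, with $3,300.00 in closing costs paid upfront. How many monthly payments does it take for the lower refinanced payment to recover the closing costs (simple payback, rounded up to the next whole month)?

Current payment = 168,000 × 11.1%/12 / (1 − (1+0.0092500)^−84) = $2,885.41.
Refinanced payment = 143,611.08 × 0.0087292 / (1 − (1+0.0087292)^−180) = $1,585.25.
Monthly savings = $2,885.41 − $1,585.25 = $1,300.16.
Break-even = $3,300.00 / $1,300.16 = 2.54 → 3 months.

3 months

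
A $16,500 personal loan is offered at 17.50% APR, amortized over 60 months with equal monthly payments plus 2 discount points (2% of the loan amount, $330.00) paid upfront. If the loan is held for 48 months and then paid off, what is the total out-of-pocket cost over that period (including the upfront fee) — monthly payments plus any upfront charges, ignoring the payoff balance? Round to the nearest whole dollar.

$20,227

At 17.50% the monthly rate is 0.0145833, so the payment is 16,500 × 0.0145833 / (1 − 1.0145833^−60) = $414.52.
Total outlay = 48 × $414.52 + $330.00 = $20,226.96.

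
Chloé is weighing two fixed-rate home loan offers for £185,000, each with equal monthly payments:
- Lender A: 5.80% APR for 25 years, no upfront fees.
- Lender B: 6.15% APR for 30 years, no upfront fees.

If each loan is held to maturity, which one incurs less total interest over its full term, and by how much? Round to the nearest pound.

Lender A: at 5.80% the monthly rate is 0.0048333, so the payment is 185,000 × 0.0048333 / (1 − 1.0048333^−300) = £1,169.44.
Total interest on Lender A = 300 × £1,169.44 − £185,000 = £165,832.00.
Lender B: monthly rate = 6.15%/12 = 0.0051250; payment = 185,000 × 0.0051250 / (1 − (1+0.0051250)^−360) = £1,127.07.
Total interest on Lender B = 360 × £1,127.07 − £185,000 = £220,745.20.
Lender A is lower by £54,913.20.

Lender A by £54,913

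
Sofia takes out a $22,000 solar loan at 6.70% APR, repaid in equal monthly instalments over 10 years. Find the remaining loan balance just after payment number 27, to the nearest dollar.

$18,246

With monthly rate i = 6.7%/12 = 0.0055833, the balance after k of n payments is P · [(1+i)^n − (1+i)^k] / [(1+i)^n − 1].
(1+0.0055833)^120 = 1.95059902 and (1+0.0055833)^27 = 1.16221854, so the balance is 22,000 × (1.95059902 − 1.16221854) / (1.95059902 − 1) = $18,245.73.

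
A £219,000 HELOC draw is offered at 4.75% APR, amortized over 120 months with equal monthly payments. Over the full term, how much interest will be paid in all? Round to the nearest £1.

£56,540

At 4.75% the monthly rate is 0.0039583, so the payment is 219,000 × 0.0039583 / (1 − 1.0039583^−120) = £2,296.17.
Total paid = 120 × £2,296.17 = £275,540.40; interest = £275,540.40 − £219,000 = £56,540.40.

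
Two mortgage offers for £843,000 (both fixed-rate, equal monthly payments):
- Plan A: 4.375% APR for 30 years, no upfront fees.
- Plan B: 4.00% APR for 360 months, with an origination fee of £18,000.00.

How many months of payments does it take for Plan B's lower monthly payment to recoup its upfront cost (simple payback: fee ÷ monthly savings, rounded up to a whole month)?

Plan A: at 4.375% the monthly rate is 0.0036458, so the payment is 843,000 × 0.0036458 / (1 − 1.0036458^−360) = £4,208.97.
Plan B: at 4.00% the monthly rate is 0.0033333, so the payment is 843,000 × 0.0033333 / (1 − 1.0033333^−360) = £4,024.61.
Monthly savings = £4,208.97 − £4,024.61 = £184.36.
Break-even = £18,000.00 / £184.36 = 97.64 → 98 months.

98 months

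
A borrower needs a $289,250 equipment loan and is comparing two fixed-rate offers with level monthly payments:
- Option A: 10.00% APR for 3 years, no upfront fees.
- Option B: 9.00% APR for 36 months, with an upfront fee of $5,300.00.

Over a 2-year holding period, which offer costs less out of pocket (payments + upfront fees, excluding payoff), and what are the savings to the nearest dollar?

Option A by $2,055

Option A: monthly rate = 10%/12 = 0.0083333; payment = 289,250 × 0.0083333 / (1 − (1+0.0083333)^−36) = $9,333.28.
Option B: at 9.00% the monthly rate is 0.0075000, so the payment is 289,250 × 0.0075000 / (1 − 1.0075000^−36) = $9,198.07.
Over 24 months: Option A costs 24 × $9,333.28 = $223,998.72; Option B costs 24 × $9,198.07 + $5,300.00 = $226,053.68.
Option A is cheaper by $226,053.68 − $223,998.72 = $2,054.96.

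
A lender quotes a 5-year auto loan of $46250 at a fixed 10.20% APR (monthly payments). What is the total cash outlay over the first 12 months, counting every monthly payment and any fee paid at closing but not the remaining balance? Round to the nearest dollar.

$11,847

At 10.20% the monthly rate is 0.0085000, so the payment is 46,250 × 0.0085000 / (1 − 1.0085000^−60) = $987.23.
Total outlay = 12 × $987.23 = $11,846.76.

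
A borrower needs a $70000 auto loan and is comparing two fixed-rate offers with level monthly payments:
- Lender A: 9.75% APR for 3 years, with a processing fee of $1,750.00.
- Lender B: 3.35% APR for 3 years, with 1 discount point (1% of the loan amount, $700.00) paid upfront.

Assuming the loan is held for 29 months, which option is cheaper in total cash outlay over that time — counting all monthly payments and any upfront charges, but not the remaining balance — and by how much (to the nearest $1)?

Lender A: at 9.75% the monthly rate is 0.0081250, so the payment is 70,000 × 0.0081250 / (1 − 1.0081250^−36) = $2,250.50.
Lender B: monthly rate = 3.35%/12 = 0.0027917; payment = 70,000 × 0.0027917 / (1 − (1+0.0027917)^−36) = $2,046.50.
Over 29 months: Lender A costs 29 × $2,250.50 + $1,750.00 = $67,014.50; Lender B costs 29 × $2,046.50 + $700.00 = $60,048.50.
Lender B is cheaper by $67,014.50 − $60,048.50 = $6,966.00.

Lender B by $6,966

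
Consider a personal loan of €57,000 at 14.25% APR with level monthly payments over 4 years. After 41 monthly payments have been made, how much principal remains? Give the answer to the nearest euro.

€10,451

With monthly rate i = 14.25%/12 = 0.0118750, the balance after k of n payments is P · [(1+i)^n − (1+i)^k] / [(1+i)^n − 1].
(1+0.0118750)^48 = 1.76233949 and (1+0.0118750)^41 = 1.62256278, so the balance is 57,000 × (1.76233949 − 1.62256278) / (1.76233949 − 1) = €10,451.08.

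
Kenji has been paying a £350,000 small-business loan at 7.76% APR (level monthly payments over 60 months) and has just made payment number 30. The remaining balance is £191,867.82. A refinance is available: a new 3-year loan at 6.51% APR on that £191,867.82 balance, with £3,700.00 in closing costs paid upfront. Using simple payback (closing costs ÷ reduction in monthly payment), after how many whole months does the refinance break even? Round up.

Current payment = 350,000 × 7.76%/12 / (1 − (1+0.0064667)^−60) = £7,056.61.
Refinanced payment = 191,867.82 × 0.0054250 / (1 − (1+0.0054250)^−36) = £5,881.43.
Monthly savings = £7,056.61 − £5,881.43 = £1,175.18.
Break-even = £3,700.00 / £1,175.18 = 3.15 → 4 months.

4 months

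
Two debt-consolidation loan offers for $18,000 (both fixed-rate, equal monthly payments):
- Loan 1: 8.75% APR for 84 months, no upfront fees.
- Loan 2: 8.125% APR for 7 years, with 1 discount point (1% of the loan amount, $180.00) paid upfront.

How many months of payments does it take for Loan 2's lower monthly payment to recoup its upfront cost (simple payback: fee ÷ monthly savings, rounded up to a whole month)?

32 months

Loan 1: monthly rate = 8.75%/12 = 0.0072917; payment = 18,000 × 0.0072917 / (1 − (1+0.0072917)^−84) = $287.32.
Loan 2: monthly rate = 8.125%/12 = 0.0067708; payment = 18,000 × 0.0067708 / (1 − (1+0.0067708)^−84) = $281.67.
Monthly savings = $287.32 − $281.67 = $5.65.
Break-even = $180.00 / $5.65 = 31.86 → 32 months.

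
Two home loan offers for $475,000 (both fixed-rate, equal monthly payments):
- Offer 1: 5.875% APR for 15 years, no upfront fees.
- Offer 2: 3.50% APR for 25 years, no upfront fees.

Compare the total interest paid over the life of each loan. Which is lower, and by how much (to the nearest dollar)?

Offer 2 by $2,348

Offer 1: at 5.875% the monthly rate is 0.0048958, so the payment is 475,000 × 0.0048958 / (1 − 1.0048958^−180) = $3,976.31.
Total interest on Offer 1 = 180 × $3,976.31 − $475,000 = $240,735.80.
Offer 2: monthly rate = 3.5%/12 = 0.0029167; payment = 475,000 × 0.0029167 / (1 − (1+0.0029167)^−300) = $2,377.96.
Total interest on Offer 2 = 300 × $2,377.96 − $475,000 = $238,388.00.
Offer 2 is lower by $2,347.80.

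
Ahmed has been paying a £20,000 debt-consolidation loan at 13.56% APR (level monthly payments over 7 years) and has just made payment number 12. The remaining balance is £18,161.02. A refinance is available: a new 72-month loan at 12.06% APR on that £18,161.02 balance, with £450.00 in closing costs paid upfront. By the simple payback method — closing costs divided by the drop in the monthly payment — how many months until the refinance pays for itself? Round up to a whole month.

32 months

Current payment = 20,000 × 13.56%/12 / (1 − (1+0.0113000)^−84) = £369.96.
Refinanced payment = 18,161.02 × 0.0100500 / (1 − (1+0.0100500)^−72) = £355.62.
Monthly savings = £369.96 − £355.62 = £14.34.
Break-even = £450.00 / £14.34 = 31.38 → 32 months.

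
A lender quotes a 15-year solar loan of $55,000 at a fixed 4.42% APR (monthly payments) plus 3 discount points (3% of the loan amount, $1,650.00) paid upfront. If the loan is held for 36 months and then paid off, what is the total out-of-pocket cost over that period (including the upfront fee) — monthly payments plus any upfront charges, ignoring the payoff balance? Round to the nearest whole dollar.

Monthly rate = 4.42%/12 = 0.0036833; payment = 55,000 × 0.0036833 / (1 − (1+0.0036833)^−180) = $418.50.
Total outlay = 36 × $418.50 + $1,650.00 = $16,716.00.

$16,716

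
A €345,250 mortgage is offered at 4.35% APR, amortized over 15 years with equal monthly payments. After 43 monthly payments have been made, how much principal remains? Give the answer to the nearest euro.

With monthly rate i = 4.35%/12 = 0.0036250, the balance after k of n payments is P · [(1+i)^n − (1+i)^k] / [(1+i)^n − 1].
(1+0.0036250)^180 = 1.91807138 and (1+0.0036250)^43 = 1.16835077, so the balance is 345,250 × (1.91807138 − 1.16835077) / (1.91807138 − 1) = €281,940.00.

€281,940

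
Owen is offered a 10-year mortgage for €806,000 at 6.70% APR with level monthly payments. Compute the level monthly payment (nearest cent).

Monthly rate = 6.7%/12 = 0.0055833; payment = 806,000 × 0.0055833 / (1 − (1+0.0055833)^−120) = €9,234.20.

€9,234.20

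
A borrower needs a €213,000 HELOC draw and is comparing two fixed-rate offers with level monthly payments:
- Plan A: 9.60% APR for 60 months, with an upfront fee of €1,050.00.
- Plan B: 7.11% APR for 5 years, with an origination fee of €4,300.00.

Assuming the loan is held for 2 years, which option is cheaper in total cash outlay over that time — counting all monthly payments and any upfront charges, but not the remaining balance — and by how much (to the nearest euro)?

Plan B by €2,872

Plan A: monthly rate = 9.6%/12 = 0.0080000; payment = 213,000 × 0.0080000 / (1 − (1+0.0080000)^−60) = €4,483.81.
Plan B: monthly rate = 7.11%/12 = 0.0059250; payment = 213,000 × 0.0059250 / (1 − (1+0.0059250)^−60) = €4,228.72.
Over 24 months: Plan A costs 24 × €4,483.81 + €1,050.00 = €108,661.44; Plan B costs 24 × €4,228.72 + €4,300.00 = €105,789.28.
Plan B is cheaper by €108,661.44 − €105,789.28 = €2,872.16.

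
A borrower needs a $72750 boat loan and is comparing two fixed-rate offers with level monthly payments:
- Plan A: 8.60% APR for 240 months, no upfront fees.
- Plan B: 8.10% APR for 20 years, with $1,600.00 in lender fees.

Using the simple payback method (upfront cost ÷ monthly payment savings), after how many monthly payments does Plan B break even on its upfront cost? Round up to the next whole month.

70 months

Plan A: monthly rate = 8.6%/12 = 0.0071667; payment = 72,750 × 0.0071667 / (1 − (1+0.0071667)^−240) = $635.95.
Plan B: monthly rate = 8.1%/12 = 0.0067500; payment = 72,750 × 0.0067500 / (1 − (1+0.0067500)^−240) = $613.05.
Monthly savings = $635.95 − $613.05 = $22.90.
Break-even = $1,600.00 / $22.90 = 69.87 → 70 months.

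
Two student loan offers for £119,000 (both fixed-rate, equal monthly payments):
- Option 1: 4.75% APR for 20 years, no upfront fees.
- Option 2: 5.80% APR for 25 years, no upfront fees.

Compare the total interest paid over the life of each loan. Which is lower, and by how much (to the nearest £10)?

Option 1: monthly rate = 4.75%/12 = 0.0039583; payment = 119,000 × 0.0039583 / (1 − (1+0.0039583)^−240) = £769.01.
Total interest on Option 1 = 240 × £769.01 − £119,000 = £65,562.40.
Option 2: monthly rate = 5.8%/12 = 0.0048333; payment = 119,000 × 0.0048333 / (1 − (1+0.0048333)^−300) = £752.24.
Total interest on Option 2 = 300 × £752.24 − £119,000 = £106,672.00.
Option 1 is lower by £41,109.60.

Option 1 by £41,110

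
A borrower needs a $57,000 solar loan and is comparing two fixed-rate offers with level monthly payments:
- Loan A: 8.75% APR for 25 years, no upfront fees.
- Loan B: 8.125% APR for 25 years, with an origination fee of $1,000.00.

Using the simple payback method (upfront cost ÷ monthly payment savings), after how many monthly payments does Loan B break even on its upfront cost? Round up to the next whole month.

42 months

Loan A: monthly rate = 8.75%/12 = 0.0072917; payment = 57,000 × 0.0072917 / (1 − (1+0.0072917)^−300) = $468.62.
Loan B: monthly rate = 8.125%/12 = 0.0067708; payment = 57,000 × 0.0067708 / (1 − (1+0.0067708)^−300) = $444.67.
Monthly savings = $468.62 − $444.67 = $23.95.
Break-even = $1,000.00 / $23.95 = 41.75 → 42 months.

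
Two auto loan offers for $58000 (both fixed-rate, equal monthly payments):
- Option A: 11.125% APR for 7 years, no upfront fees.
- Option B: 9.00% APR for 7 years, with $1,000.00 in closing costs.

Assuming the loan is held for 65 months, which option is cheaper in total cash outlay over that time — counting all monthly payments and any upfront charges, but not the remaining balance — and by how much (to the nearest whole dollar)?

Option B by $3,144

Option A: at 11.125% the monthly rate is 0.0092708, so the payment is 58,000 × 0.0092708 / (1 − 1.0092708^−84) = $996.92.
Option B: monthly rate = 9%/12 = 0.0075000; payment = 58,000 × 0.0075000 / (1 − (1+0.0075000)^−84) = $933.17.
Over 65 months: Option A costs 65 × $996.92 = $64,799.80; Option B costs 65 × $933.17 + $1,000.00 = $61,656.05.
Option B is cheaper by $64,799.80 − $61,656.05 = $3,143.75.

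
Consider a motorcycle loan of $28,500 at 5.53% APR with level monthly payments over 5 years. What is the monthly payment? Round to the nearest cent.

$544.78

At 5.53% the monthly rate is 0.0046083, so the payment is 28,500 × 0.0046083 / (1 − 1.0046083^−60) = $544.78.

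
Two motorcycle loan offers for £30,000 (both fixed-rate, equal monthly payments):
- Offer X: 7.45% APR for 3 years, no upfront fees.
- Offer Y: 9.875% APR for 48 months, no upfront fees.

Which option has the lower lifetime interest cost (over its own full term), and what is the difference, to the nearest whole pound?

Offer X: monthly rate = 7.45%/12 = 0.0062083; payment = 30,000 × 0.0062083 / (1 − (1+0.0062083)^−36) = £932.50.
Total interest on Offer X = 36 × £932.50 − £30,000 = £3,570.00.
Offer Y: monthly rate = 9.875%/12 = 0.0082292; payment = 30,000 × 0.0082292 / (1 − (1+0.0082292)^−48) = £759.08.
Total interest on Offer Y = 48 × £759.08 − £30,000 = £6,435.84.
Offer X is lower by £2,865.84.

Offer X by £2,866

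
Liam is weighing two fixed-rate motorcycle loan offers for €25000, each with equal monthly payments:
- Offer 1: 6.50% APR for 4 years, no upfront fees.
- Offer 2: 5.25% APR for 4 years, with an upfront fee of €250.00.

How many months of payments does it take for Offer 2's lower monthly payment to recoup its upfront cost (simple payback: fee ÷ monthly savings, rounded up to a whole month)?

18 months

Offer 1: at 6.50% the monthly rate is 0.0054167, so the payment is 25,000 × 0.0054167 / (1 − 1.0054167^−48) = €592.87.
Offer 2: at 5.25% the monthly rate is 0.0043750, so the payment is 25,000 × 0.0043750 / (1 − 1.0043750^−48) = €578.57.
Monthly savings = €592.87 − €578.57 = €14.30.
Break-even = €250.00 / €14.30 = 17.48 → 18 months.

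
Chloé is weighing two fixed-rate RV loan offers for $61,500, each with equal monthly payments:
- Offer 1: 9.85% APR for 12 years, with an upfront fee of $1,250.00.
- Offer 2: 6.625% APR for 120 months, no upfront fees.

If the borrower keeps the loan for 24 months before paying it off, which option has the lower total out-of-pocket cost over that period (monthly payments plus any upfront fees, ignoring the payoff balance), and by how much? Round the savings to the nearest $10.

Offer 1: at 9.85% the monthly rate is 0.0082083, so the payment is 61,500 × 0.0082083 / (1 − 1.0082083^−144) = $729.65.
Offer 2: at 6.625% the monthly rate is 0.0055208, so the payment is 61,500 × 0.0055208 / (1 − 1.0055208^−120) = $702.24.
Over 24 months: Offer 1 costs 24 × $729.65 + $1,250.00 = $18,761.60; Offer 2 costs 24 × $702.24 = $16,853.76.
Offer 2 is cheaper by $18,761.60 − $16,853.76 = $1,907.84.

Offer 2 by $1,910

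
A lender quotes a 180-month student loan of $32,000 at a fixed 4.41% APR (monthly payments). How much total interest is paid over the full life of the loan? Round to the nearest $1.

Monthly rate = 4.41%/12 = 0.0036750; payment = 32,000 × 0.0036750 / (1 − (1+0.0036750)^−180) = $243.33.
Total paid = 180 × $243.33 = $43,799.40; interest = $43,799.40 − $32,000 = $11,799.40.

$11,799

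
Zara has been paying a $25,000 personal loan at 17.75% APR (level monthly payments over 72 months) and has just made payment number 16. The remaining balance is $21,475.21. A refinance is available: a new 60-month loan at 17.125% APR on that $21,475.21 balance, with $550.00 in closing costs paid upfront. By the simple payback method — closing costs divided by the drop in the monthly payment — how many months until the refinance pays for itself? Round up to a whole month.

18 months

Current payment = 25,000 × 17.75%/12 / (1 − (1+0.0147917)^−72) = $566.67.
Refinanced payment = 21,475.21 × 0.0142708 / (1 − (1+0.0142708)^−60) = $535.16.
Monthly savings = $566.67 − $535.16 = $31.51.
Break-even = $550.00 / $31.51 = 17.45 → 18 months.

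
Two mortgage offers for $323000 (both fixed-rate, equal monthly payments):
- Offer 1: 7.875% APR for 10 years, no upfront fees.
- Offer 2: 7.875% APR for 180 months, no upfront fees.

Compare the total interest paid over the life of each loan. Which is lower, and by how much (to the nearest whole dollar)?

Offer 1: at 7.875% the monthly rate is 0.0065625, so the payment is 323,000 × 0.0065625 / (1 − 1.0065625^−120) = $3,897.58.
Total interest on Offer 1 = 120 × $3,897.58 − $323,000 = $144,709.60.
Offer 2: monthly rate = 7.875%/12 = 0.0065625; payment = 323,000 × 0.0065625 / (1 − (1+0.0065625)^−180) = $3,063.49.
Total interest on Offer 2 = 180 × $3,063.49 − $323,000 = $228,428.20.
Offer 1 is lower by $83,718.60.

Offer 1 by $83,719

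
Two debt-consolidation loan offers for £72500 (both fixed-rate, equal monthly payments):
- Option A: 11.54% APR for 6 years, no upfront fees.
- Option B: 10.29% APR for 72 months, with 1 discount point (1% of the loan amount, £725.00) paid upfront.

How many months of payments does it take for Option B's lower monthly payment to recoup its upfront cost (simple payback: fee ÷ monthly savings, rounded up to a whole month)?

Option A: monthly rate = 11.54%/12 = 0.0096167; payment = 72,500 × 0.0096167 / (1 − (1+0.0096167)^−72) = £1,400.11.
Option B: monthly rate = 10.29%/12 = 0.0085750; payment = 72,500 × 0.0085750 / (1 − (1+0.0085750)^−72) = £1,353.75.
Monthly savings = £1,400.11 − £1,353.75 = £46.36.
Break-even = £725.00 / £46.36 = 15.64 → 16 months.

16 months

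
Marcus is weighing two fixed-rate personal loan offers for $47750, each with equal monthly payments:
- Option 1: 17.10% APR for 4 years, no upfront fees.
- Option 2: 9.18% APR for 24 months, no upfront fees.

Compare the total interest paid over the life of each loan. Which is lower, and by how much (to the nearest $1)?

Option 1: monthly rate = 17.1%/12 = 0.0142500; payment = 47,750 × 0.0142500 / (1 − (1+0.0142500)^−48) = $1,380.30.
Total interest on Option 1 = 48 × $1,380.30 − $47,750 = $18,504.40.
Option 2: monthly rate = 9.18%/12 = 0.0076500; payment = 47,750 × 0.0076500 / (1 − (1+0.0076500)^−24) = $2,185.39.
Total interest on Option 2 = 24 × $2,185.39 − $47,750 = $4,699.36.
Option 2 is lower by $13,805.04.

Option 2 by $13,805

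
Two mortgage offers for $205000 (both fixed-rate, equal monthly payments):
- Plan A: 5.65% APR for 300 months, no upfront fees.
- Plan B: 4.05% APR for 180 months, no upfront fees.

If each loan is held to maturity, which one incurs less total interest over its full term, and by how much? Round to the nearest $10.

Plan A: at 5.65% the monthly rate is 0.0047083, so the payment is 205,000 × 0.0047083 / (1 − 1.0047083^−300) = $1,277.31.
Total interest on Plan A = 300 × $1,277.31 − $205,000 = $178,193.00.
Plan B: at 4.05% the monthly rate is 0.0033750, so the payment is 205,000 × 0.0033750 / (1 − 1.0033750^−180) = $1,521.50.
Total interest on Plan B = 180 × $1,521.50 − $205,000 = $68,870.00.
Plan B is lower by $109,323.00.

Plan B by $109,320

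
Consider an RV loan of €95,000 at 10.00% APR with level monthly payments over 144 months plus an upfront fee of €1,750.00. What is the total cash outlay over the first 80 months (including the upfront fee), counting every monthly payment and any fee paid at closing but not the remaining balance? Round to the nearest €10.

Monthly rate = 10%/12 = 0.0083333; payment = 95,000 × 0.0083333 / (1 − (1+0.0083333)^−144) = €1,135.32.
Total outlay = 80 × €1,135.32 + €1,750.00 = €92,575.60.

€92,580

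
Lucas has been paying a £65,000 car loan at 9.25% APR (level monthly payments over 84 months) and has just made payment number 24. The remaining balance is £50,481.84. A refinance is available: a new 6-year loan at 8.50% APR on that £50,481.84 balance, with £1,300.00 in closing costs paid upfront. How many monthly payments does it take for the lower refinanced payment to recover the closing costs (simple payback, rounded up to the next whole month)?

Current payment = 65,000 × 9.25%/12 / (1 − (1+0.0077083)^−84) = £1,054.06.
Refinanced payment = 50,481.84 × 0.0070833 / (1 − (1+0.0070833)^−72) = £897.49.
Monthly savings = £1,054.06 − £897.49 = £156.57.
Break-even = £1,300.00 / £156.57 = 8.30 → 9 months.

9 months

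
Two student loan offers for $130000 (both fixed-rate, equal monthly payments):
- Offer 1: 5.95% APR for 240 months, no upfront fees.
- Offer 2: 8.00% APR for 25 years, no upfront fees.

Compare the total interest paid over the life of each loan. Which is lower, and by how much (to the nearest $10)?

Offer 1: monthly rate = 5.95%/12 = 0.0049583; payment = 130,000 × 0.0049583 / (1 − (1+0.0049583)^−240) = $927.61.
Total interest on Offer 1 = 240 × $927.61 − $130,000 = $92,626.40.
Offer 2: at 8.00% the monthly rate is 0.0066667, so the payment is 130,000 × 0.0066667 / (1 − 1.0066667^−300) = $1,003.36.
Total interest on Offer 2 = 300 × $1,003.36 − $130,000 = $171,008.00.
Offer 1 is lower by $78,381.60.

Offer 1 by $78,380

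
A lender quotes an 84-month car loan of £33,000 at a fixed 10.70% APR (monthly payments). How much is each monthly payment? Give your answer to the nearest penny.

At 10.70% the monthly rate is 0.0089167, so the payment is 33,000 × 0.0089167 / (1 − 1.0089167^−84) = £559.85.

£559.85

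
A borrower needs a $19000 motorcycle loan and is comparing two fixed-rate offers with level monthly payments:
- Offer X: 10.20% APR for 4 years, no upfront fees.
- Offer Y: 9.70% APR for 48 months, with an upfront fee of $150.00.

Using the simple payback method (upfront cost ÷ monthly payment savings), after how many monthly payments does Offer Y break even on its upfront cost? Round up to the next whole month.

Offer X: at 10.20% the monthly rate is 0.0085000, so the payment is 19,000 × 0.0085000 / (1 − 1.0085000^−48) = $483.72.
Offer Y: at 9.70% the monthly rate is 0.0080833, so the payment is 19,000 × 0.0080833 / (1 − 1.0080833^−48) = $479.16.
Monthly savings = $483.72 − $479.16 = $4.56.
Break-even = $150.00 / $4.56 = 32.89 → 33 months.

33 months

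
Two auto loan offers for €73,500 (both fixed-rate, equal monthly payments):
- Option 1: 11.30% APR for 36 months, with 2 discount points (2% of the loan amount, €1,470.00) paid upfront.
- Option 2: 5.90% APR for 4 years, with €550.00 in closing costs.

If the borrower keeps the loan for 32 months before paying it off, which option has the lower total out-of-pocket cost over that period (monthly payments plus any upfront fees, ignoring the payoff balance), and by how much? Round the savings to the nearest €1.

Option 1: monthly rate = 11.3%/12 = 0.0094167; payment = 73,500 × 0.0094167 / (1 − (1+0.0094167)^−36) = €2,416.75.
Option 2: monthly rate = 5.9%/12 = 0.0049167; payment = 73,500 × 0.0049167 / (1 − (1+0.0049167)^−48) = €1,722.78.
Over 32 months: Option 1 costs 32 × €2,416.75 + €1,470.00 = €78,806.00; Option 2 costs 32 × €1,722.78 + €550.00 = €55,678.96.
Option 2 is cheaper by €78,806.00 − €55,678.96 = €23,127.04.

Option 2 by €23,127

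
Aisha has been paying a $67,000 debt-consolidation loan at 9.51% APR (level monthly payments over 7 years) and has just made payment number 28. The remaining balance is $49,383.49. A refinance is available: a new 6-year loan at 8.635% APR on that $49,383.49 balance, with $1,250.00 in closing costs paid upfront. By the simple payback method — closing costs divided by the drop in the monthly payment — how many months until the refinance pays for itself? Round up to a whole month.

6 months

Current payment = 67,000 × 9.51%/12 / (1 − (1+0.0079250)^−84) = $1,095.39.
Refinanced payment = 49,383.49 × 0.0071958 / (1 − (1+0.0071958)^−72) = $881.24.
Monthly savings = $1,095.39 − $881.24 = $214.15.
Break-even = $1,250.00 / $214.15 = 5.84 → 6 months.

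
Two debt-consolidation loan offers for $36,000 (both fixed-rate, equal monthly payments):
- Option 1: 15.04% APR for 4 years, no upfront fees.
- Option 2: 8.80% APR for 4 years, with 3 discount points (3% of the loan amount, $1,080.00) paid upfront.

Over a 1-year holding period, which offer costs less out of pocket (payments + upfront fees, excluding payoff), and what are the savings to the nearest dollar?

Option 1: monthly rate = 15.04%/12 = 0.0125333; payment = 36,000 × 0.0125333 / (1 − (1+0.0125333)^−48) = $1,002.64.
Option 2: at 8.80% the monthly rate is 0.0073333, so the payment is 36,000 × 0.0073333 / (1 − 1.0073333^−48) = $892.45.
Over 12 months: Option 1 costs 12 × $1,002.64 = $12,031.68; Option 2 costs 12 × $892.45 + $1,080.00 = $11,789.40.
Option 2 is cheaper by $12,031.68 − $11,789.40 = $242.28.

Option 2 by $242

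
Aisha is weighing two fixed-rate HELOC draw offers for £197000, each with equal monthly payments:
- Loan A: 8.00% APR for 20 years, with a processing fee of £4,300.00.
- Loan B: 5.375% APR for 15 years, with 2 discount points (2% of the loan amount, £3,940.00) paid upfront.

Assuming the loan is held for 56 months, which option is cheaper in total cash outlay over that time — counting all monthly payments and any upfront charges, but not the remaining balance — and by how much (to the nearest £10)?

Loan A: monthly rate = 8%/12 = 0.0066667; payment = 197,000 × 0.0066667 / (1 − (1+0.0066667)^−240) = £1,647.79.
Loan B: at 5.375% the monthly rate is 0.0044792, so the payment is 197,000 × 0.0044792 / (1 − 1.0044792^−180) = £1,596.62.
Over 56 months: Loan A costs 56 × £1,647.79 + £4,300.00 = £96,576.24; Loan B costs 56 × £1,596.62 + £3,940.00 = £93,350.72.
Loan B is cheaper by £96,576.24 − £93,350.72 = £3,225.52.

Loan B by £3,230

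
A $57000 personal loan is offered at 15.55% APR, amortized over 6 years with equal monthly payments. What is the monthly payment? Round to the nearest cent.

At 15.55% the monthly rate is 0.0129583, so the payment is 57,000 × 0.0129583 / (1 − 1.0129583^−72) = $1,222.36.

$1,222.36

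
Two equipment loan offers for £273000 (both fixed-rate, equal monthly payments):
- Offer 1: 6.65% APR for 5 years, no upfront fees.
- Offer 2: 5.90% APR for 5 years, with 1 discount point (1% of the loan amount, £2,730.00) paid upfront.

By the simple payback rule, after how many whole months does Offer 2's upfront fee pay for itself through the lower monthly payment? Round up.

Offer 1: monthly rate = 6.65%/12 = 0.0055417; payment = 273,000 × 0.0055417 / (1 − (1+0.0055417)^−60) = £5,360.76.
Offer 2: at 5.90% the monthly rate is 0.0049167, so the payment is 273,000 × 0.0049167 / (1 − 1.0049167^−60) = £5,265.17.
Monthly savings = £5,360.76 − £5,265.17 = £95.59.
Break-even = £2,730.00 / £95.59 = 28.56 → 29 months.

29 months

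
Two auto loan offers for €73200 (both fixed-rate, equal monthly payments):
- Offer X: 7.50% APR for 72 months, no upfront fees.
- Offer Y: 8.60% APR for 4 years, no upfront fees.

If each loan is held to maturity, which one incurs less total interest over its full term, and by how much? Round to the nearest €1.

Offer Y by €4,356

Offer X: monthly rate = 7.5%/12 = 0.0062500; payment = 73,200 × 0.0062500 / (1 − (1+0.0062500)^−72) = €1,265.64.
Total interest on Offer X = 72 × €1,265.64 − €73,200 = €17,926.08.
Offer Y: monthly rate = 8.6%/12 = 0.0071667; payment = 73,200 × 0.0071667 / (1 − (1+0.0071667)^−48) = €1,807.71.
Total interest on Offer Y = 48 × €1,807.71 − €73,200 = €13,570.08.
Offer Y is lower by €4,356.00.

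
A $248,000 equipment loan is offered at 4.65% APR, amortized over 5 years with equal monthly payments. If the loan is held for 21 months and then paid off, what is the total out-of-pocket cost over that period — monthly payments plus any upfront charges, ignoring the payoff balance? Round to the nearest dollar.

$97,448

At 4.65% the monthly rate is 0.0038750, so the payment is 248,000 × 0.0038750 / (1 − 1.0038750^−60) = $4,640.40.
Total outlay = 21 × $4,640.40 = $97,448.40.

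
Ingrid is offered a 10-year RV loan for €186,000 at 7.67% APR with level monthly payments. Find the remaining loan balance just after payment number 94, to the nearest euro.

€53,128

With monthly rate i = 7.67%/12 = 0.0063917, the balance after k of n payments is P · [(1+i)^n − (1+i)^k] / [(1+i)^n − 1].
(1+0.0063917)^120 = 2.14804729 and (1+0.0063917)^94 = 1.82012413, so the balance is 186,000 × (2.14804729 − 1.82012413) / (2.14804729 − 1) = €53,128.22.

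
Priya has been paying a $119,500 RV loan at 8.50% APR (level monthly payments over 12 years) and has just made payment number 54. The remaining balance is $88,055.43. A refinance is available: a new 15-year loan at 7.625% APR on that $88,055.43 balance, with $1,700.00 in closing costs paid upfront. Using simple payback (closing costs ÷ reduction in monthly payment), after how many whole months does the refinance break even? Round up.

Current payment = 119,500 × 8.5%/12 / (1 − (1+0.0070833)^−144) = $1,326.52.
Refinanced payment = 88,055.43 × 0.0063542 / (1 − (1+0.0063542)^−180) = $822.55.
Monthly savings = $1,326.52 − $822.55 = $503.97.
Break-even = $1,700.00 / $503.97 = 3.37 → 4 months.

4 months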